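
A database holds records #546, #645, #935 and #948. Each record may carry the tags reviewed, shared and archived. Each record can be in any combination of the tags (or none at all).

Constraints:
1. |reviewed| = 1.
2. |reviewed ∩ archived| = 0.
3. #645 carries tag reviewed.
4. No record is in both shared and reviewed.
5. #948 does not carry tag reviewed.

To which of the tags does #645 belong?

From (3): #645 ∈ reviewed.
From (5): #948 ∉ reviewed.
(1): reviewed already has 1, so the rest are out.
(4) (disjoint): #645 ∉ shared.
Suppose #645 ∈ archived: no assignment then satisfies all the clues, so #645 ∉ archived.

#645: reviewed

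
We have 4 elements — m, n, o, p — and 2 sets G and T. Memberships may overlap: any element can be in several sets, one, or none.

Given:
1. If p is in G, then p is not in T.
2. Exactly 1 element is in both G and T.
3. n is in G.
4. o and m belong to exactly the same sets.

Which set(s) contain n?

From (3): n ∈ G.
Suppose n ∉ T: no assignment then satisfies all the clues, so n ∈ T.

n: G, T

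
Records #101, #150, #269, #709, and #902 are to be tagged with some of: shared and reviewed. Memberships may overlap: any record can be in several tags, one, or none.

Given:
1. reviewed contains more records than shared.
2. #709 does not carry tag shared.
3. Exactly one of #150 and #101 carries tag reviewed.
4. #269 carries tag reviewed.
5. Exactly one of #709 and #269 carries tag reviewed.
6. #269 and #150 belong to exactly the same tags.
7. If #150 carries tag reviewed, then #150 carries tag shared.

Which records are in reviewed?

reviewed = {#150, #269, #902}

From (2): #709 ∉ shared.
From (4): #269 ∈ reviewed.
(5) (exactly one): #709 ∉ reviewed.
(6): #150 matches #269: #150 ∈ reviewed.
(7): #150 ∈ shared.
(3) (exactly one): #101 ∉ reviewed.
(6): #269 matches #150: #269 ∈ shared.
Suppose #902 ∉ reviewed: no assignment then satisfies all the clues, so #902 ∈ reviewed.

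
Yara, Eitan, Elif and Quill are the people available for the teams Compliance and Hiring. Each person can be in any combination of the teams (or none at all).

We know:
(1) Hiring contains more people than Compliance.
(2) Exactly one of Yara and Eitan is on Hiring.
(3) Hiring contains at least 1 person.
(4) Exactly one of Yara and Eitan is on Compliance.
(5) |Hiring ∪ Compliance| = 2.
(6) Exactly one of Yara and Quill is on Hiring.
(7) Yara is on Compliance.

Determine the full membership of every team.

Compliance = {Yara}; Hiring = {Elif, Yara}

From (7): Yara ∈ Compliance.
(4) (exactly one): Eitan ∉ Compliance.
Suppose Yara ∉ Hiring: no assignment then satisfies all the clues, so Yara ∈ Hiring.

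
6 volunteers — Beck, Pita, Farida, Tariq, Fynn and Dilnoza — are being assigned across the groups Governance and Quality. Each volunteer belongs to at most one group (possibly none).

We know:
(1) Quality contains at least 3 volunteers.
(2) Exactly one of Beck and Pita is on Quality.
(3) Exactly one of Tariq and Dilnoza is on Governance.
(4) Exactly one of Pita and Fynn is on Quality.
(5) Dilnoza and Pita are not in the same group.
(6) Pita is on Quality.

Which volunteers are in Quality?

From (6): Pita ∈ Quality.
(2) (exactly one): Beck ∉ Quality.
(4) (exactly one): Fynn ∉ Quality.
(5): Dilnoza ∉ Quality.
(1): only 3 candidates remain for Quality, so all are in.
(3) (exactly one): Dilnoza ∈ Governance.

Quality = {Farida, Pita, Tariq}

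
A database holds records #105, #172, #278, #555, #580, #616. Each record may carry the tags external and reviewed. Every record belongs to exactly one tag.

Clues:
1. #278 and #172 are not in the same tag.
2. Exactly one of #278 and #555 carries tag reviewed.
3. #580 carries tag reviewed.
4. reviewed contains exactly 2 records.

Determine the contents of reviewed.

reviewed = {#278, #580}

From (3): #580 ∈ reviewed.
Suppose #105 ∈ reviewed: no assignment then satisfies all the clues, so #105 ∉ reviewed.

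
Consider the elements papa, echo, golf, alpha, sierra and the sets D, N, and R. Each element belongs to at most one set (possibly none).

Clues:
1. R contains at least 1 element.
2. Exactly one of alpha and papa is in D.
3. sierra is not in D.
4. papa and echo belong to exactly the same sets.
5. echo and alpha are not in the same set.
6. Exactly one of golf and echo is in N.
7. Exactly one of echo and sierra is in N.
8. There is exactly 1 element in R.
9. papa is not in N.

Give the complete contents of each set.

From (3): sierra ∉ D.
From (9): papa ∉ N.
(4): echo matches papa: echo ∉ N.
(6) (exactly one): golf ∈ N.
(7) (exactly one): sierra ∈ N.
Suppose papa ∉ D: no assignment then satisfies all the clues, so papa ∈ D.

D = {echo, papa}; N = {golf, sierra}; R = {alpha}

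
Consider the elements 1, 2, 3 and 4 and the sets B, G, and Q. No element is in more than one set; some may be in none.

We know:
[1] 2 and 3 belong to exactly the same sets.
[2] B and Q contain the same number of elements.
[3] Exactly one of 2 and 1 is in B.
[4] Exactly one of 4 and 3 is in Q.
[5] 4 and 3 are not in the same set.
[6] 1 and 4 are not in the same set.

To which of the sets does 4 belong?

4: Q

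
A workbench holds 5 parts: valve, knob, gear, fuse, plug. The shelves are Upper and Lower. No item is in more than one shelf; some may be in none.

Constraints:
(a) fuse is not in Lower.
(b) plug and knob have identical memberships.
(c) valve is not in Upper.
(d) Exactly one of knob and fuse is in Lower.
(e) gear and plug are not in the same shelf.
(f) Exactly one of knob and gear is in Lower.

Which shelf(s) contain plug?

From (a): fuse ∉ Lower.
From (c): valve ∉ Upper.
(d) (exactly one): knob ∈ Lower.
(f) (exactly one): gear ∉ Lower.
(b): plug matches knob: plug ∉ Upper.
(b): plug matches knob: plug ∈ Lower.

plug: Lower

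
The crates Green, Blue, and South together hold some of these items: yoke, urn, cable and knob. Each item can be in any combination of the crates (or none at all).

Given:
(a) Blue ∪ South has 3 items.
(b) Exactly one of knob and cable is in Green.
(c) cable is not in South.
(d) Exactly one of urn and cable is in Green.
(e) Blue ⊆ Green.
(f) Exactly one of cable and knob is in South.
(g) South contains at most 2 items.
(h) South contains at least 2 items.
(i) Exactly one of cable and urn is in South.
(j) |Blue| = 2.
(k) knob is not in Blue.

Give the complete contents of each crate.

Green = {knob, urn, yoke}; Blue = {urn, yoke}; South = {knob, urn}

From (c): cable ∉ South.
From (k): knob ∉ Blue.
(f) (exactly one): knob ∈ South.
(i) (exactly one): urn ∈ South.
(g): South already has 2, so the rest are out.
Suppose yoke ∉ Green: no assignment then satisfies all the clues, so yoke ∈ Green.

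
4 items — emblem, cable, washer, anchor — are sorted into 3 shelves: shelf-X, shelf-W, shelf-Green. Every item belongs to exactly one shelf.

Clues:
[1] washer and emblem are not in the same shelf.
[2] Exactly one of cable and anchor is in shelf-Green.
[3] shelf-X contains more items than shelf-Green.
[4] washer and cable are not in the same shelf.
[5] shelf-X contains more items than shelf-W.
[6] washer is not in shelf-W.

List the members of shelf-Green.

shelf-Green = {cable}

From (6): washer ∉ shelf-W.
Suppose emblem ∈ shelf-Green: no assignment then satisfies all the clues, so emblem ∉ shelf-Green.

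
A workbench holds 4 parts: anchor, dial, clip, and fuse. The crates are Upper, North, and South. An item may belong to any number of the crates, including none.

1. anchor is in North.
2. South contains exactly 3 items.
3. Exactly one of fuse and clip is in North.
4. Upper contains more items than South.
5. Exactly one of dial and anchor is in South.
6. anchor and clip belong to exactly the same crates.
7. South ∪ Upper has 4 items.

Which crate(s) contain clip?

clip: North, South, Upper

From (1): anchor ∈ North.
(6): clip matches anchor: clip ∈ North.
(3) (exactly one): fuse ∉ North.
Suppose clip ∉ Upper: no assignment then satisfies all the clues, so clip ∈ Upper.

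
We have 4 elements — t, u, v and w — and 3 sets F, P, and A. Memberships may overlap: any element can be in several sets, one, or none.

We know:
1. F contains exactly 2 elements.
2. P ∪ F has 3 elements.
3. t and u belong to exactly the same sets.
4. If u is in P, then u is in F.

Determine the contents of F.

F = {t, u}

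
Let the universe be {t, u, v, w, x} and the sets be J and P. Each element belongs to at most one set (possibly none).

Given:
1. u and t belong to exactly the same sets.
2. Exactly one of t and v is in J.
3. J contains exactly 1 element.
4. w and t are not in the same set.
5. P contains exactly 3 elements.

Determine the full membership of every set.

J = {v}; P = {t, u, x}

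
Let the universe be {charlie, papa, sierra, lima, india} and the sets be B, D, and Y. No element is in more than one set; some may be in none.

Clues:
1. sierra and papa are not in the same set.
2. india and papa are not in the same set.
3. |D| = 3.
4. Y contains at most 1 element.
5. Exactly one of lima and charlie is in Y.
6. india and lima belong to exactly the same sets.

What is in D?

D = {india, lima, sierra}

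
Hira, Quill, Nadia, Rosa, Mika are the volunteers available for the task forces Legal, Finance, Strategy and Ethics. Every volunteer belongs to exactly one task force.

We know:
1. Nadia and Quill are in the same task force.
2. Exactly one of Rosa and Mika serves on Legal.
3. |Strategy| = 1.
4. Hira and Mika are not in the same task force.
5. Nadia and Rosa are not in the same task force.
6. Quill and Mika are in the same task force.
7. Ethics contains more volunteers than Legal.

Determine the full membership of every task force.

Legal = {Rosa}; Finance = {}; Strategy = {Hira}; Ethics = {Mika, Nadia, Quill}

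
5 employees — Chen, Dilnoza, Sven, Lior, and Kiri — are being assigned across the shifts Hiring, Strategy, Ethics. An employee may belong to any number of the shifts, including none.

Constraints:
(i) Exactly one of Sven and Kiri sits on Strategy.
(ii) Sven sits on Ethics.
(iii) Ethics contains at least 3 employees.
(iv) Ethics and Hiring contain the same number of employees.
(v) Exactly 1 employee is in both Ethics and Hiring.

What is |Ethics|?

3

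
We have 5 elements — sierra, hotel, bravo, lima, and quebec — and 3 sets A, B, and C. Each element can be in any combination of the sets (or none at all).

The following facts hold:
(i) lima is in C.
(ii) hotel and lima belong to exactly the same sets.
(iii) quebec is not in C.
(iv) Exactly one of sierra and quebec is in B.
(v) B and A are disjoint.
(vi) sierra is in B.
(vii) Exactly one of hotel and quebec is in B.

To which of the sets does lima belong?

From (i): lima ∈ C.
From (iii): quebec ∉ C.
From (vi): sierra ∈ B.
(ii): hotel matches lima: hotel ∈ C.
(iv) (exactly one): quebec ∉ B.
(v) (disjoint): sierra ∉ A.
(vii) (exactly one): hotel ∈ B.
(ii): lima matches hotel: lima ∈ B.
(v) (disjoint): hotel ∉ A.
(v) (disjoint): lima ∉ A.

lima: B, C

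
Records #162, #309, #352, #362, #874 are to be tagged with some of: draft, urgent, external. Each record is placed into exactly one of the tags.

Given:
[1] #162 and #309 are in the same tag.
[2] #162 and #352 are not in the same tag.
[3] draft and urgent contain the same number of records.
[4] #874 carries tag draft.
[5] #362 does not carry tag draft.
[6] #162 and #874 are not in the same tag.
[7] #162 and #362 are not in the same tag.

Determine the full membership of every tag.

draft = {#352, #874}; urgent = {#162, #309}; external = {#362}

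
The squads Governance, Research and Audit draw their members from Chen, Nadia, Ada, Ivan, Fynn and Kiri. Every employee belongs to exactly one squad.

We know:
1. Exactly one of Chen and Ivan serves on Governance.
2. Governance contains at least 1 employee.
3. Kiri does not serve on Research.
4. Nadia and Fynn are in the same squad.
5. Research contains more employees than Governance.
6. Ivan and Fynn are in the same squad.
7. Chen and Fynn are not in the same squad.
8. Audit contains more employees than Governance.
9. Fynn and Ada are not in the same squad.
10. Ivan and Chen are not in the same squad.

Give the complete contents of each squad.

Governance = {Chen}; Research = {Fynn, Ivan, Nadia}; Audit = {Ada, Kiri}

From (3): Kiri ∉ Research.
Suppose Chen ∉ Governance: no assignment then satisfies all the clues, so Chen ∈ Governance.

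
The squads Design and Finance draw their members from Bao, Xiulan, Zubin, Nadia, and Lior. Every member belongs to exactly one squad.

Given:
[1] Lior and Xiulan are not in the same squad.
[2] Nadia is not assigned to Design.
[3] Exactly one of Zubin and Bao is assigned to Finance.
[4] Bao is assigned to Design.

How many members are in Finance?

3

From (2): Nadia ∉ Design.
From (4): Bao ∈ Design.
(3) (exactly one): Zubin ∈ Finance.
Only one squad left: Nadia ∈ Finance.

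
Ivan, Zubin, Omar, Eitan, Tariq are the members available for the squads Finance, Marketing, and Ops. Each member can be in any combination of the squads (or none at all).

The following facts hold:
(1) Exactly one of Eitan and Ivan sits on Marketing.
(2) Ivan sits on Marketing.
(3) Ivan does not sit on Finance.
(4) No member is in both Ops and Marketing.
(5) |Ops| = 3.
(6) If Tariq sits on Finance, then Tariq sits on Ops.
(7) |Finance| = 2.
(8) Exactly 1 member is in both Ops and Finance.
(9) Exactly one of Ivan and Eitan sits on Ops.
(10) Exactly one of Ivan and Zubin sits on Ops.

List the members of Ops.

Ops = {Eitan, Tariq, Zubin}

From (2): Ivan ∈ Marketing.
From (3): Ivan ∉ Finance.
(1) (exactly one): Eitan ∉ Marketing.
(4) (disjoint): Ivan ∉ Ops.
(9) (exactly one): Eitan ∈ Ops.
(10) (exactly one): Zubin ∈ Ops.
(4) (disjoint): Zubin ∉ Marketing.
Suppose Omar ∈ Ops: no assignment then satisfies all the clues, so Omar ∉ Ops.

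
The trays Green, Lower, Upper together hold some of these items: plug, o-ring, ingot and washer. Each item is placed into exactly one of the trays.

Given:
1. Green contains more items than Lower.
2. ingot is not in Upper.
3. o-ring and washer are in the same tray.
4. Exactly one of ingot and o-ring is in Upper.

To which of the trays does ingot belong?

ingot: Green

From (2): ingot ∉ Upper.
(4) (exactly one): o-ring ∈ Upper.
(3): washer matches o-ring: washer ∉ Green.
(3): washer matches o-ring: washer ∉ Lower.
(3): washer matches o-ring: washer ∈ Upper.
Suppose ingot ∉ Green: no assignment then satisfies all the clues, so ingot ∈ Green.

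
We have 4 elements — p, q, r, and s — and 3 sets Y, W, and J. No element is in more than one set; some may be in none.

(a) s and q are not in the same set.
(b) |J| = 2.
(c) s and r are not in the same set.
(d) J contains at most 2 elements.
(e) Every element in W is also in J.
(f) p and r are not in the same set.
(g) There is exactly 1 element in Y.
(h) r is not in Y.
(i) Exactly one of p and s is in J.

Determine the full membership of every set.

Y = {s}; W = {}; J = {p, q}

From (h): r ∉ Y.
Suppose p ∈ Y: no assignment then satisfies all the clues, so p ∉ Y.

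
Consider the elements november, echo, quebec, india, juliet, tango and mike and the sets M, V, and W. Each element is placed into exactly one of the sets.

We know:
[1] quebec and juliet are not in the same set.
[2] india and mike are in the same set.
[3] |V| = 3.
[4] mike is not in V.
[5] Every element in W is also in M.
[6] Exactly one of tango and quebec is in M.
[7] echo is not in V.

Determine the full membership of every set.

M = {echo, india, mike, quebec}; V = {juliet, november, tango}; W = {}

From (4): mike ∉ V.
From (7): echo ∉ V.
(2): india matches mike: india ∉ V.
Suppose november ∈ M: no assignment then satisfies all the clues, so november ∉ M.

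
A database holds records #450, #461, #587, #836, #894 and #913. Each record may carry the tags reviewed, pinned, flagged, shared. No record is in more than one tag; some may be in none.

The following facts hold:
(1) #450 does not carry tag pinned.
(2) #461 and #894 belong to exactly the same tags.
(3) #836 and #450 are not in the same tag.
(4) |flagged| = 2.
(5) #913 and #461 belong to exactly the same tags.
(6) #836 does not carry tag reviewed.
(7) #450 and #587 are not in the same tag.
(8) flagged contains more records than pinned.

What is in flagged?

flagged = {#587, #836}

From (1): #450 ∉ pinned.
From (6): #836 ∉ reviewed.
Suppose #450 ∈ flagged: no assignment then satisfies all the clues, so #450 ∉ flagged.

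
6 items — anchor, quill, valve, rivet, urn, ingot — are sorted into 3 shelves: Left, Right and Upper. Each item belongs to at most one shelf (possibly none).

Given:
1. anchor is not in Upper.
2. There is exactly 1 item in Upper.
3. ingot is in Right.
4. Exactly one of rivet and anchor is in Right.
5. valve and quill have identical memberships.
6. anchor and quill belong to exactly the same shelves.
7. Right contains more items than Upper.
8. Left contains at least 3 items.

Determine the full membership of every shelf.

From (1): anchor ∉ Upper.
From (3): ingot ∈ Right.
(6): quill matches anchor: quill ∉ Upper.
(5): valve matches quill: valve ∉ Upper.
Suppose anchor ∉ Left: no assignment then satisfies all the clues, so anchor ∈ Left.

Left = {anchor, quill, valve}; Right = {ingot, rivet}; Upper = {urn}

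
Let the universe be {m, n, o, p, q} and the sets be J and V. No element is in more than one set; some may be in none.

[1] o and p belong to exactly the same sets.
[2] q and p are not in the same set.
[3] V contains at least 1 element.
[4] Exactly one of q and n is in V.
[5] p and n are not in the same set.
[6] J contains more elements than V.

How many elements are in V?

1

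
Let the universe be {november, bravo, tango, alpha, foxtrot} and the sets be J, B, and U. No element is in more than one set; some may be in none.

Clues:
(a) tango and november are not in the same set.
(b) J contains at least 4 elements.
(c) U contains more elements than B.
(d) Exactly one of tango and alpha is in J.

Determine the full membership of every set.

J = {alpha, bravo, foxtrot, november}; B = {}; U = {tango}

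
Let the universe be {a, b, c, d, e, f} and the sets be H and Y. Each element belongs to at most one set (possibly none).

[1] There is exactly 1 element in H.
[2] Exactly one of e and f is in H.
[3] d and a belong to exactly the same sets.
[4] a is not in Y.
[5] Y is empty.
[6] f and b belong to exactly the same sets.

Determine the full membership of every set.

From (4): a ∉ Y.
(3): d matches a: d ∉ Y.
(5): Y already has 0, so the rest are out.
Suppose a ∈ H: no assignment then satisfies all the clues, so a ∉ H.

H = {e}; Y = {}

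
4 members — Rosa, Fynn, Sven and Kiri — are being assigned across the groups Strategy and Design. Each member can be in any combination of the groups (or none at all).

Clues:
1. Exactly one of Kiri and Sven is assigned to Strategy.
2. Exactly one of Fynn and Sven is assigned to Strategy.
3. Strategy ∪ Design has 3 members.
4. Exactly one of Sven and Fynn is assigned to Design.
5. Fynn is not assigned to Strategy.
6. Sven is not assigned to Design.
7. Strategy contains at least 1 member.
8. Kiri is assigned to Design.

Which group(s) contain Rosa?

Rosa: none

From (5): Fynn ∉ Strategy.
From (6): Sven ∉ Design.
From (8): Kiri ∈ Design.
(2) (exactly one): Sven ∈ Strategy.
(4) (exactly one): Fynn ∈ Design.
(1) (exactly one): Kiri ∉ Strategy.
Suppose Rosa ∈ Strategy: no assignment then satisfies all the clues, so Rosa ∉ Strategy.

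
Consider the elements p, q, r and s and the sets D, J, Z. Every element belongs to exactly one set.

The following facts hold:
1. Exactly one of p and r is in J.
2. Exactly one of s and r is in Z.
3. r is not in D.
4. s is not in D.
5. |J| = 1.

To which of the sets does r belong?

From (3): r ∉ D.
From (4): s ∉ D.
Suppose r ∉ J: no assignment then satisfies all the clues, so r ∈ J.

r: J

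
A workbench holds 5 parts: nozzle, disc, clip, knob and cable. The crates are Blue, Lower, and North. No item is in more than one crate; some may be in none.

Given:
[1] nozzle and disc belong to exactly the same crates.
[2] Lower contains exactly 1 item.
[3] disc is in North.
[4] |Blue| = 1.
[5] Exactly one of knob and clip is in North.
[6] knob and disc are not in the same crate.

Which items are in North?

From (3): disc ∈ North.
(1): nozzle matches disc: nozzle ∉ Blue.
(1): nozzle matches disc: nozzle ∉ Lower.
(1): nozzle matches disc: nozzle ∈ North.
(6): knob ∉ North.
(5) (exactly one): clip ∈ North.
Suppose cable ∈ North: no assignment then satisfies all the clues, so cable ∉ North.

North = {clip, disc, nozzle}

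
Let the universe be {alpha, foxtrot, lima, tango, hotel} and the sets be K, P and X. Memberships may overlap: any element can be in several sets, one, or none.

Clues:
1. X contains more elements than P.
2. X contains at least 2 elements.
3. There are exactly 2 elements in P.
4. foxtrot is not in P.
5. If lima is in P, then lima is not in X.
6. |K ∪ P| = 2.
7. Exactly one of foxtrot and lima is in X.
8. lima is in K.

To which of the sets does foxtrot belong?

From (4): foxtrot ∉ P.
From (8): lima ∈ K.
Suppose foxtrot ∈ K: no assignment then satisfies all the clues, so foxtrot ∉ K.

foxtrot: X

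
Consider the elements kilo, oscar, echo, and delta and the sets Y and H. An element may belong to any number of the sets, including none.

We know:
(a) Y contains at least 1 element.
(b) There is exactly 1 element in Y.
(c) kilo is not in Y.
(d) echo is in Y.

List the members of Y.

Y = {echo}

From (c): kilo ∉ Y.
From (d): echo ∈ Y.
(b): Y already has 1, so the rest are out.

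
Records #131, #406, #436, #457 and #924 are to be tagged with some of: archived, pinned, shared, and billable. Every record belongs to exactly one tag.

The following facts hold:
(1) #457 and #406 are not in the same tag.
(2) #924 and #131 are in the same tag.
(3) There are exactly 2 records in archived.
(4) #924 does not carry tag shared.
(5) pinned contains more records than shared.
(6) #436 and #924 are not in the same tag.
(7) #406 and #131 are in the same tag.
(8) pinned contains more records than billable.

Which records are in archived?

archived = {#436, #457}

From (4): #924 ∉ shared.
(2): #131 matches #924: #131 ∉ shared.
(7): #406 matches #131: #406 ∉ shared.
Suppose #131 ∈ archived: no assignment then satisfies all the clues, so #131 ∉ archived.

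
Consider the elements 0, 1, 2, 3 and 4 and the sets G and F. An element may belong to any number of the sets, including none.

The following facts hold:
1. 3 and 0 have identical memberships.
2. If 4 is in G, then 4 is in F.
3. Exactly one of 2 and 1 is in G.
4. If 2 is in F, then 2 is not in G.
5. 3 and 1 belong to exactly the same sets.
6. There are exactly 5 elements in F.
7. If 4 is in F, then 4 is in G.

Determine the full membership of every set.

G = {0, 1, 3, 4}; F = {0, 1, 2, 3, 4}

(6): only 5 candidates remain for F, so all are in.
(7): 4 ∈ G.
(4): 2 ∉ G.
(3) (exactly one): 1 ∈ G.
(5): 3 matches 1: 3 ∈ G.
(1): 0 matches 3: 0 ∈ G.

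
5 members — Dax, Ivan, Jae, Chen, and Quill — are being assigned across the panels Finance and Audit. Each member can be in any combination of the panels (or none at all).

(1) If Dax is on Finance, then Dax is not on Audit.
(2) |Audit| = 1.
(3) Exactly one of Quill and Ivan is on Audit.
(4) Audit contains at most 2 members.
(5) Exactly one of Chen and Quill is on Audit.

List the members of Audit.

Audit = {Quill}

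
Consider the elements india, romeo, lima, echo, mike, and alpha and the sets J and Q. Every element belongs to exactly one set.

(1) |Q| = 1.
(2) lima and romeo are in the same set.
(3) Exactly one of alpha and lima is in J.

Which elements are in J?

J = {echo, india, lima, mike, romeo}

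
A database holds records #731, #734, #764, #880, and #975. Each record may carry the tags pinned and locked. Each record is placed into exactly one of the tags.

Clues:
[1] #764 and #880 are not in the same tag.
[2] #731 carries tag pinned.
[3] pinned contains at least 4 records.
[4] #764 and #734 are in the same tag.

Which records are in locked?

locked = {#880}

From (2): #731 ∈ pinned.
Suppose #734 ∈ locked: no assignment then satisfies all the clues, so #734 ∉ locked.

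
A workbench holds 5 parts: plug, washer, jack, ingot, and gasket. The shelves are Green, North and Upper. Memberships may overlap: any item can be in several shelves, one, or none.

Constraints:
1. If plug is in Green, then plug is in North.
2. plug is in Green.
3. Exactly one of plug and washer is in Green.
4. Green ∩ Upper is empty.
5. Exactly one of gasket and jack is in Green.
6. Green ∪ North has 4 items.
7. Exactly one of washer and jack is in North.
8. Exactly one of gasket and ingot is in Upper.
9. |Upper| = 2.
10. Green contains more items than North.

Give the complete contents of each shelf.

Green = {ingot, jack, plug}; North = {plug, washer}; Upper = {gasket, washer}

From (2): plug ∈ Green.
(1): plug ∈ North.
(3) (exactly one): washer ∉ Green.
(4) (disjoint): plug ∉ Upper.
Suppose washer ∉ North: no assignment then satisfies all the clues, so washer ∈ North.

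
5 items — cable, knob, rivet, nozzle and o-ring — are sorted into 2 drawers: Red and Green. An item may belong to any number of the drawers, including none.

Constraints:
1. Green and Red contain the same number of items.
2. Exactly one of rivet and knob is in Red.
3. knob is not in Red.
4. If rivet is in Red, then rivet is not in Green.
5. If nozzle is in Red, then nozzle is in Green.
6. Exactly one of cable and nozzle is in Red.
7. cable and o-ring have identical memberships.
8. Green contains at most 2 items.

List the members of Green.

Green = {knob, nozzle}

From (3): knob ∉ Red.
(2) (exactly one): rivet ∈ Red.
(4): rivet ∉ Green.
Suppose cable ∈ Green: no assignment then satisfies all the clues, so cable ∉ Green.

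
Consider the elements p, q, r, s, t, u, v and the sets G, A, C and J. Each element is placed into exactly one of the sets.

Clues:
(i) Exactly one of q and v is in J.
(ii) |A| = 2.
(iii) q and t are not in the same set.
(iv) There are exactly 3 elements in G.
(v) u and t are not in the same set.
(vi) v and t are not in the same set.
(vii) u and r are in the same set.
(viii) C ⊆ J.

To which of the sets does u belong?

u: G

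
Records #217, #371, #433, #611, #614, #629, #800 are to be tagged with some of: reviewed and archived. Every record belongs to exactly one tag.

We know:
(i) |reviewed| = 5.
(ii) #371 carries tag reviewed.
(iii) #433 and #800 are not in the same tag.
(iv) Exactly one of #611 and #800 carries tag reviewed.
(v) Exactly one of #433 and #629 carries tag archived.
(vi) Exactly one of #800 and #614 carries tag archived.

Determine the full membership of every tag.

reviewed = {#217, #371, #433, #611, #614}; archived = {#629, #800}

From (ii): #371 ∈ reviewed.
Suppose #217 ∉ reviewed: no assignment then satisfies all the clues, so #217 ∈ reviewed.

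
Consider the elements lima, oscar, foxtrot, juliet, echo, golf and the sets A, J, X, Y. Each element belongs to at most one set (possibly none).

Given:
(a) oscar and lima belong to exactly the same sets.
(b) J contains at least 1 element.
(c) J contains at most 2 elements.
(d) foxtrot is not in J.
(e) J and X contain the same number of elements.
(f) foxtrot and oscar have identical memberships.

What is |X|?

1

From (d): foxtrot ∉ J.
(f): oscar matches foxtrot: oscar ∉ J.
(a): lima matches oscar: lima ∉ J.
Suppose lima ∈ X: no assignment then satisfies all the clues, so lima ∉ X.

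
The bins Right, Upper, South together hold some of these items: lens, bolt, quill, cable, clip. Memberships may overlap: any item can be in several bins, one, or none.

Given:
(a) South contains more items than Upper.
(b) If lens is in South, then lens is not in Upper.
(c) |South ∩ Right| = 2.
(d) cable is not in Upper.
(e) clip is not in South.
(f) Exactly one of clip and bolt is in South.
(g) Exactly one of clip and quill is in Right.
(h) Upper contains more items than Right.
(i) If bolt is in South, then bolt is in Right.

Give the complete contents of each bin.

From (d): cable ∉ Upper.
From (e): clip ∉ South.
(f) (exactly one): bolt ∈ South.
(i): bolt ∈ Right.
Suppose lens ∈ Right: no assignment then satisfies all the clues, so lens ∉ Right.

Right = {bolt, quill}; Upper = {bolt, clip, quill}; South = {bolt, cable, lens, quill}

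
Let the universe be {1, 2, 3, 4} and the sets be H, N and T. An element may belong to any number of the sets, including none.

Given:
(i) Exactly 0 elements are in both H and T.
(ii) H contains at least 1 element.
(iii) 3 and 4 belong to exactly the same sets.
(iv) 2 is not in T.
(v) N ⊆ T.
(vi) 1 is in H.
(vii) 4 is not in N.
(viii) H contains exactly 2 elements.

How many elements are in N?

From (iv): 2 ∉ T.
From (vi): 1 ∈ H.
From (vii): 4 ∉ N.
(iii): 3 matches 4: 3 ∉ N.
(v) contrapositive: 2 ∉ N.
Suppose 1 ∈ N: no assignment then satisfies all the clues, so 1 ∉ N.

0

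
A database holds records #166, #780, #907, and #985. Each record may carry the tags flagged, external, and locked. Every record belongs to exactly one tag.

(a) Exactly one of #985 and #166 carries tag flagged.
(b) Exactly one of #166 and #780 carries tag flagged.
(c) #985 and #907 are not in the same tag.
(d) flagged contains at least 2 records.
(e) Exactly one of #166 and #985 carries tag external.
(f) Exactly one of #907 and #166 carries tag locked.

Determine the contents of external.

external = {#166}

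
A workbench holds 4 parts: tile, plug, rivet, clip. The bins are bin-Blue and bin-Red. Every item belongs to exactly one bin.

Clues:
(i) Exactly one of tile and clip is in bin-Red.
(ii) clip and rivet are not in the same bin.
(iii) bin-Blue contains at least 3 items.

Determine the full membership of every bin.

bin-Blue = {plug, rivet, tile}; bin-Red = {clip}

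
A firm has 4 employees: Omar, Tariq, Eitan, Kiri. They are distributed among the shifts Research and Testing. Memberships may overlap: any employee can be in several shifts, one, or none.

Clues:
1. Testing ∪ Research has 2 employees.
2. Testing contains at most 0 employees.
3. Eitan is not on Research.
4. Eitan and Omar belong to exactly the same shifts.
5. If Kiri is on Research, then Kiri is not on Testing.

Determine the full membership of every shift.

From (3): Eitan ∉ Research.
(2): Testing already has 0, so the rest are out.
(4): Omar matches Eitan: Omar ∉ Research.
Suppose Tariq ∉ Research: no assignment then satisfies all the clues, so Tariq ∈ Research.

Research = {Kiri, Tariq}; Testing = {}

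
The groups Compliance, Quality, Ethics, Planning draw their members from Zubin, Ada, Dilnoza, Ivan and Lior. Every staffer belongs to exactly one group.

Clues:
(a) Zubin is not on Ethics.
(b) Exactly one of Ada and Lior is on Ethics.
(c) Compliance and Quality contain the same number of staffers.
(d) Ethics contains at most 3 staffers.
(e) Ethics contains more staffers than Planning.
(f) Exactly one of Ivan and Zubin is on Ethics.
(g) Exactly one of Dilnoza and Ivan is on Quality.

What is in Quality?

Quality = {Dilnoza}

From (a): Zubin ∉ Ethics.
(f) (exactly one): Ivan ∈ Ethics.
(g) (exactly one): Dilnoza ∈ Quality.
Suppose Zubin ∈ Quality: no assignment then satisfies all the clues, so Zubin ∉ Quality.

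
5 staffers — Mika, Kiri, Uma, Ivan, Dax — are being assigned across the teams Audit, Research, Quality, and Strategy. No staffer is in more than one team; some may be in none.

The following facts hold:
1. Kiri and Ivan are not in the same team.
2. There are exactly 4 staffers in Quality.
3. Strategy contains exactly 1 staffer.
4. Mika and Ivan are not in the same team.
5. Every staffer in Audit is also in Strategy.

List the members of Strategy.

Strategy = {Ivan}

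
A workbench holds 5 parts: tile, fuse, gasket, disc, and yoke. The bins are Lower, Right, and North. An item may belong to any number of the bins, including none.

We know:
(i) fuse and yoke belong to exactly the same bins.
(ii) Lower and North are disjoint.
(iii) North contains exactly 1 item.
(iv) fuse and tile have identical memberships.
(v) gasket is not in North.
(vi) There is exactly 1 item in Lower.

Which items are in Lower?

Lower = {gasket}

From (v): gasket ∉ North.
Suppose tile ∈ Lower: no assignment then satisfies all the clues, so tile ∉ Lower.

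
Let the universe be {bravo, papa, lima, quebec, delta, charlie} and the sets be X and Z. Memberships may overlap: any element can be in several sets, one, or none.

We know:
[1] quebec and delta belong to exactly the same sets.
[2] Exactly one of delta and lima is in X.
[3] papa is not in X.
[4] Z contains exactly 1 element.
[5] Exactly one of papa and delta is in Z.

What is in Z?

Z = {papa}

From (3): papa ∉ X.
Suppose bravo ∈ Z: no assignment then satisfies all the clues, so bravo ∉ Z.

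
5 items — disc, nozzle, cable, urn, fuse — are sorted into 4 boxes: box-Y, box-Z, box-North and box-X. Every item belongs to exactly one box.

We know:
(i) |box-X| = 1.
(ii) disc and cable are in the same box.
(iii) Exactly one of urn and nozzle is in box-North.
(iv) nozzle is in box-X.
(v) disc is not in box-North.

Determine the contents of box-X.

box-X = {nozzle}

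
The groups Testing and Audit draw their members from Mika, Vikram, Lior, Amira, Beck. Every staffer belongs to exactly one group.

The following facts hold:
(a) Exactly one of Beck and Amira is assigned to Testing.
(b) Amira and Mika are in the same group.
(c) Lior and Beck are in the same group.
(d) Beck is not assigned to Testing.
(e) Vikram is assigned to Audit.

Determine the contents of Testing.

Testing = {Amira, Mika}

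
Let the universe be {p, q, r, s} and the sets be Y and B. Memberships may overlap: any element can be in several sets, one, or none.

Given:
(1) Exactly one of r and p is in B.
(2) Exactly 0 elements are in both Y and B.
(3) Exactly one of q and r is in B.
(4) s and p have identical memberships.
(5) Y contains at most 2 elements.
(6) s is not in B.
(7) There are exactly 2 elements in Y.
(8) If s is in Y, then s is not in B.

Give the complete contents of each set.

Y = {p, s}; B = {r}

From (6): s ∉ B.
(4): p matches s: p ∉ B.
(1) (exactly one): r ∈ B.
(3) (exactly one): q ∉ B.
Suppose p ∉ Y: no assignment then satisfies all the clues, so p ∈ Y.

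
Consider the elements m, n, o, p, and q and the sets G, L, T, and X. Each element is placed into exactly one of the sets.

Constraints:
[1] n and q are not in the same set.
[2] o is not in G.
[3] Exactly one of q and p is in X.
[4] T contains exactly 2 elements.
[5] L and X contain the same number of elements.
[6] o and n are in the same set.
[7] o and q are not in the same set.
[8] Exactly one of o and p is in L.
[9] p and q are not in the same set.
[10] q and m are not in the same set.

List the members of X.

X = {q}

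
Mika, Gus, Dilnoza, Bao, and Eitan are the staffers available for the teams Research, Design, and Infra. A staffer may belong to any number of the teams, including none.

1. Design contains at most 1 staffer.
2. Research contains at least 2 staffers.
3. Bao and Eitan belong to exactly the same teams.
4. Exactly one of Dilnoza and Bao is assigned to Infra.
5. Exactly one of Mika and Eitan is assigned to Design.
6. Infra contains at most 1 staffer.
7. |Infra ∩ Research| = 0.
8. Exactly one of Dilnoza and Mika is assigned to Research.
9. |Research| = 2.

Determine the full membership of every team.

Research = {Gus, Mika}; Design = {Mika}; Infra = {Dilnoza}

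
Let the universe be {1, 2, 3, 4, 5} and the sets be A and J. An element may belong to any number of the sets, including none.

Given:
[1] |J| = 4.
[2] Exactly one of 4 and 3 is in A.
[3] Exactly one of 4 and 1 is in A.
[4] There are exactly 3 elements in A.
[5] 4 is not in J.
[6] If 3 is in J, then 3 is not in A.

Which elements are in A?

A = {2, 4, 5}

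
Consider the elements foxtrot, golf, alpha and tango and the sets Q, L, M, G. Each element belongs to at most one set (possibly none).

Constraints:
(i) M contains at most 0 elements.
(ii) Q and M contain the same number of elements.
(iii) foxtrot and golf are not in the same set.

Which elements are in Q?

Q = {}

(i): M already has 0, so the rest are out.
Suppose foxtrot ∈ Q: no assignment then satisfies all the clues, so foxtrot ∉ Q.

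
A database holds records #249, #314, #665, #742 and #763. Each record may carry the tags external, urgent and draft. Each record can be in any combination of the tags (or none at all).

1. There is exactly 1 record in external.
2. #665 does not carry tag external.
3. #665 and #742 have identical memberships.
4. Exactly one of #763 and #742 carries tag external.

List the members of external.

external = {#763}

From (2): #665 ∉ external.
(3): #742 matches #665: #742 ∉ external.
(4) (exactly one): #763 ∈ external.
(1): external already has 1, so the rest are out.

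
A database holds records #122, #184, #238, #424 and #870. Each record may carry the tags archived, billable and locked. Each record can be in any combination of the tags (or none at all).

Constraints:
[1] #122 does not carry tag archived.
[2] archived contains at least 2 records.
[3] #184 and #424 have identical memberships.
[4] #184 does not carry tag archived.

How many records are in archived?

2

From (1): #122 ∉ archived.
From (4): #184 ∉ archived.
(3): #424 matches #184: #424 ∉ archived.
(2): only 2 candidates remain for archived, so all are in.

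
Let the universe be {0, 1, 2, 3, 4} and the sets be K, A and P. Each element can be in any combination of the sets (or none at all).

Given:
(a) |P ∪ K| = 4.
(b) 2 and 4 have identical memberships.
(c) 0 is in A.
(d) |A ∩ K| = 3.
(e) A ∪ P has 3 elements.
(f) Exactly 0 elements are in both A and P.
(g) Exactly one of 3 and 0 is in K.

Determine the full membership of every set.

K = {0, 1, 2, 4}; A = {0, 2, 4}; P = {}

From (c): 0 ∈ A.
Suppose 0 ∉ K: no assignment then satisfies all the clues, so 0 ∈ K.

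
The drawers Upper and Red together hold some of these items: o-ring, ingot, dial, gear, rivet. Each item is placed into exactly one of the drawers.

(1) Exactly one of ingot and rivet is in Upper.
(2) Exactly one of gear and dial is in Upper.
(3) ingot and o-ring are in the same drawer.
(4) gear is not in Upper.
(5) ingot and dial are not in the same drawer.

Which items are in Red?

Red = {gear, ingot, o-ring}

From (4): gear ∉ Upper.
(2) (exactly one): dial ∈ Upper.
(5): ingot ∉ Upper.
Only one drawer left: ingot ∈ Red.
Only one drawer left: gear ∈ Red.
(1) (exactly one): rivet ∈ Upper.
(3): o-ring matches ingot: o-ring ∉ Upper.
(3): o-ring matches ingot: o-ring ∈ Red.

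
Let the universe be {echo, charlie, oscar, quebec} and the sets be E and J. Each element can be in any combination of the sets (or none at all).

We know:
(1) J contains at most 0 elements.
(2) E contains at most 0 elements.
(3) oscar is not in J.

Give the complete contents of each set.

From (3): oscar ∉ J.
(1): J already has 0, so the rest are out.
(2): E already has 0, so the rest are out.

E = {}; J = {}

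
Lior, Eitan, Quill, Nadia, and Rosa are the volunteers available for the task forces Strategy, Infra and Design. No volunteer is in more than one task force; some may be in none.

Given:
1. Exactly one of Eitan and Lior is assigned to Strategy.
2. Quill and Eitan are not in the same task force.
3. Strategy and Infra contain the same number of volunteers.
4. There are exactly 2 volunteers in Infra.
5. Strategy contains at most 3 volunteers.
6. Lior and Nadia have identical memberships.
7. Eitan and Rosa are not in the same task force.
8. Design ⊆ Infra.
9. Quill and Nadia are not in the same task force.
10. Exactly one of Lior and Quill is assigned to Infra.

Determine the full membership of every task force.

Strategy = {Lior, Nadia}; Infra = {Quill, Rosa}; Design = {}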